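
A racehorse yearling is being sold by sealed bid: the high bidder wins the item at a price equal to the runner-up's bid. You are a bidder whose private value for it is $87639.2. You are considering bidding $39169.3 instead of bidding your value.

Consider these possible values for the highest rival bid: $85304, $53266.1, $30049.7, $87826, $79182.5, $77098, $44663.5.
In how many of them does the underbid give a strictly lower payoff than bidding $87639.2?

5

The deviation hurts exactly when the highest competing bid lies strictly between $39169.3 and $87639.2 — underbidding then forfeits a profitable win.
$85304: inside the interval → strictly worse (loss $2335.2).
$53266.1: inside the interval → strictly worse (loss $34373.1).
$30049.7: below both → same outcome either way.
$87826: above both → same outcome either way.
$79182.5: inside the interval → strictly worse (loss $8456.7).
$77098: inside the interval → strictly worse (loss $10541.2).
$44663.5: inside the interval → strictly worse (loss $42975.7).
Count: 5.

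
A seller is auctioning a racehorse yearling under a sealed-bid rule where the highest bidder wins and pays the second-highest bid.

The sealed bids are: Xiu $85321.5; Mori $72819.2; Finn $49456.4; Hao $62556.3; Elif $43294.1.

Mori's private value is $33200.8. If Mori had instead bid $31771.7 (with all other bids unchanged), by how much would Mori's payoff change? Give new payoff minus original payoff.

$0

The highest bid among the other bidders is $85321.5; Mori's bid doesn't change that.
Original bid $72819.2: Mori is not highest (top rival bid is $85321.5); payoff $0.
Alternative bid $31771.7: Mori is not highest (top rival bid is $85321.5); payoff $0.
Change in payoff = $0 − ($0) = $0.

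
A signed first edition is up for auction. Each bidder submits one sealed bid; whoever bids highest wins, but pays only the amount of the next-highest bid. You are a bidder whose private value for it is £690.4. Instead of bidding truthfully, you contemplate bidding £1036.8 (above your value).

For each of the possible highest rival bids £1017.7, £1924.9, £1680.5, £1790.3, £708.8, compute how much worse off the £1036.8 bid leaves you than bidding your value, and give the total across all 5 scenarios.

£345.7

The deviation costs you only when the competing bid falls strictly between £690.4 and £1036.8; elsewhere both bids give the same outcome.
£1017.7: truthful payoff £0, deviation payoff −£327.3 → loss £327.3.
£1924.9: outcomes coincide → loss £0.
£1680.5: outcomes coincide → loss £0.
£1790.3: outcomes coincide → loss £0.
£708.8: truthful payoff £0, deviation payoff −£18.4 → loss £18.4.
Total loss = £327.3 + £18.4 = £345.7.
Because the price is fixed by the runner-up's bid, deviating from your value can only change a good outcome into a bad one — never the reverse.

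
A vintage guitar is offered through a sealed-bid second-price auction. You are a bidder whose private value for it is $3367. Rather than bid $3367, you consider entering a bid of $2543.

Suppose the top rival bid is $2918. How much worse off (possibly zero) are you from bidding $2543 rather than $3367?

$449

Bidding your value $3367: you win (since $3367 > $2918) and pay $2918. Payoff $449.
Bidding $2543: you lose. Payoff $0.
The competing bid $2918 lies between your shaded bid and your value, so underbidding forfeits an item you could have won at a profitable price.
Loss from deviating = $449 − ($0) = $449.
Because the price is fixed by the runner-up's bid, deviating from your value can only change a good outcome into a bad one — never the reverse.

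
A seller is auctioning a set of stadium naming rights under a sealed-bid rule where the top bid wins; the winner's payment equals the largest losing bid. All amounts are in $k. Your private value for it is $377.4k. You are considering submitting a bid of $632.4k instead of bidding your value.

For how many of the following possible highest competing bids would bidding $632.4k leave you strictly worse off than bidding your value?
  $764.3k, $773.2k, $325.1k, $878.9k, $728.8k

The deviation hurts exactly when the highest competing bid lies strictly between $377.4k and $632.4k — overbidding then wins at a price above your value.
$764.3k: above both → same outcome either way.
$773.2k: above both → same outcome either way.
$325.1k: below both → same outcome either way.
$878.9k: above both → same outcome either way.
$728.8k: above both → same outcome either way.
Count: 0.

0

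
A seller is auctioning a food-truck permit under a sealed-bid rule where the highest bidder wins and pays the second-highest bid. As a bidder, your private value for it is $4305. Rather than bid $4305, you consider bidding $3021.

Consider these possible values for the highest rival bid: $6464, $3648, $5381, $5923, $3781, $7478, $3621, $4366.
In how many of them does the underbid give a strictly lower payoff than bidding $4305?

The deviation hurts exactly when the highest competing bid lies strictly between $3021 and $4305 — underbidding then forfeits a profitable win.
$6464: above both → same outcome either way.
$3648: inside the interval → strictly worse (loss $657).
$5381: above both → same outcome either way.
$5923: above both → same outcome either way.
$3781: inside the interval → strictly worse (loss $524).
$7478: above both → same outcome either way.
$3621: inside the interval → strictly worse (loss $684).
$4366: above both → same outcome either way.
Count: 3.

3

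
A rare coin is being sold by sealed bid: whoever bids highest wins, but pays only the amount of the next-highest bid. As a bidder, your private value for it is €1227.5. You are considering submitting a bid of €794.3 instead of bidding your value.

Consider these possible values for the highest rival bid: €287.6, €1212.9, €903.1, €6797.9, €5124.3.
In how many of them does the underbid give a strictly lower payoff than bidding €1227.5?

2

The deviation hurts exactly when the highest competing bid lies strictly between €794.3 and €1227.5 — underbidding then forfeits a profitable win.
€287.6: below both → same outcome either way.
€1212.9: inside the interval → strictly worse (loss €14.6).
€903.1: inside the interval → strictly worse (loss €324.4).
€6797.9: above both → same outcome either way.
€5124.3: above both → same outcome either way.
Count: 2.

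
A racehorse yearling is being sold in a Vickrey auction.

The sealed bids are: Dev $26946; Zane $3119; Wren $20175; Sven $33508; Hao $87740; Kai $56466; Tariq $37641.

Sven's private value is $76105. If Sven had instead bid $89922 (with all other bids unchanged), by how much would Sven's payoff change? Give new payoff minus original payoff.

−$11635

The highest bid among the other bidders is $87740; Sven's bid doesn't change that.
Original bid $33508: Sven is not highest (top rival bid is $87740); payoff $0.
Alternative bid $89922: Sven is highest, pays the top rival bid $87740; payoff $76105 − $87740 = −$11635.
Change in payoff = −$11635 − ($0) = −$11635.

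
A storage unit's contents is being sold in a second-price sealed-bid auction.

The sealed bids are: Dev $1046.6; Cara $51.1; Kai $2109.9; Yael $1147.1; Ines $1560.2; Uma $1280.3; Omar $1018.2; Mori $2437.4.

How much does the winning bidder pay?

$2109.9

Highest bid: Mori at $2437.4, so Mori wins.
Second-highest bid: Kai at $2109.9 — that is the price the winner pays.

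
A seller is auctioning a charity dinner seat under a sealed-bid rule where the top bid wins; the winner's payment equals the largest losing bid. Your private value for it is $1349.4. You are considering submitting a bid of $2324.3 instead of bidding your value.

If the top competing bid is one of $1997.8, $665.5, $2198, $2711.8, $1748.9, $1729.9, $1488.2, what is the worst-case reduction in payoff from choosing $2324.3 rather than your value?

$1997.8: truthful gives $0, deviation gives −$648.4 → loss $648.4.
$665.5: same outcome either way → loss $0.
$2198: truthful gives $0, deviation gives −$848.6 → loss $848.6.
$2711.8: same outcome either way → loss $0.
$1748.9: truthful gives $0, deviation gives −$399.5 → loss $399.5.
$1729.9: truthful gives $0, deviation gives −$380.5 → loss $380.5.
$1488.2: truthful gives $0, deviation gives −$138.8 → loss $138.8.
Maximum loss: $848.6.

$848.6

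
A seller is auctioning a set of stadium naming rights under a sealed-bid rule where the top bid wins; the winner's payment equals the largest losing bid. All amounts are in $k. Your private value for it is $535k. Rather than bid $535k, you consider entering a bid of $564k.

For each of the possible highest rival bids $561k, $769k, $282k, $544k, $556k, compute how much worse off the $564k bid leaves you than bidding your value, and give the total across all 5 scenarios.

$56k

The deviation costs you only when the competing bid falls strictly between $535k and $564k; elsewhere both bids give the same outcome.
$561k: truthful payoff $0k, deviation payoff −$26k → loss $26k.
$769k: outcomes coincide → loss $0k.
$282k: outcomes coincide → loss $0k.
$544k: truthful payoff $0k, deviation payoff −$9k → loss $9k.
$556k: truthful payoff $0k, deviation payoff −$21k → loss $21k.
Total loss = $26k + $9k + $21k = $56k.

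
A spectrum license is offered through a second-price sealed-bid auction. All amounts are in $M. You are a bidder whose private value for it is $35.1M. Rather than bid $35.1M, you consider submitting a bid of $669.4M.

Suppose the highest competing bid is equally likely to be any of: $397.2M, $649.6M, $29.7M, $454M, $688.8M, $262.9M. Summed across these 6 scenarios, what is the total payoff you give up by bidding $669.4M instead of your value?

The deviation costs you only when the competing bid falls strictly between $35.1M and $669.4M; elsewhere both bids give the same outcome.
$397.2M: truthful payoff $0M, deviation payoff −$362.1M → loss $362.1M.
$649.6M: truthful payoff $0M, deviation payoff −$614.5M → loss $614.5M.
$29.7M: outcomes coincide → loss $0M.
$454M: truthful payoff $0M, deviation payoff −$418.9M → loss $418.9M.
$688.8M: outcomes coincide → loss $0M.
$262.9M: truthful payoff $0M, deviation payoff −$227.8M → loss $227.8M.
Total loss = $362.1M + $614.5M + $418.9M + $227.8M = $1623.3M.

$1623.3M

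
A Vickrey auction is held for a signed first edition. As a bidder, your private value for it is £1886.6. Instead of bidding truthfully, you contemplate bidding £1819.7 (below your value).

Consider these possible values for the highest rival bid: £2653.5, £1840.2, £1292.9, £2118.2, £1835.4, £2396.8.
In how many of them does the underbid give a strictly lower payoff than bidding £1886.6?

2

The deviation hurts exactly when the highest competing bid lies strictly between £1819.7 and £1886.6 — underbidding then forfeits a profitable win.
£2653.5: above both → same outcome either way.
£1840.2: inside the interval → strictly worse (loss £46.4).
£1292.9: below both → same outcome either way.
£2118.2: above both → same outcome either way.
£1835.4: inside the interval → strictly worse (loss £51.2).
£2396.8: above both → same outcome either way.
Count: 2.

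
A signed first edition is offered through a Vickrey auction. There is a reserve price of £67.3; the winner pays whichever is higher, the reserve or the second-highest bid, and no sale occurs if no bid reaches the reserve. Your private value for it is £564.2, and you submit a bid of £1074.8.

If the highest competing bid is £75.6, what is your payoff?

Your bid £1074.8 is the highest and exceeds the reserve.
Price = max(second-highest bid, reserve) = max(£75.6, £67.3) = £75.6.
Payoff = £564.2 − £75.6 = £488.6.

£488.6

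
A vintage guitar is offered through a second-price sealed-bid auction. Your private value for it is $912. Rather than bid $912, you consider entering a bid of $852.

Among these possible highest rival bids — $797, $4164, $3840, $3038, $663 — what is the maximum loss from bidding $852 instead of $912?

$0

$797: same outcome either way → loss $0.
$4164: same outcome either way → loss $0.
$3840: same outcome either way → loss $0.
$3038: same outcome either way → loss $0.
$663: same outcome either way → loss $0.
Maximum loss: $0.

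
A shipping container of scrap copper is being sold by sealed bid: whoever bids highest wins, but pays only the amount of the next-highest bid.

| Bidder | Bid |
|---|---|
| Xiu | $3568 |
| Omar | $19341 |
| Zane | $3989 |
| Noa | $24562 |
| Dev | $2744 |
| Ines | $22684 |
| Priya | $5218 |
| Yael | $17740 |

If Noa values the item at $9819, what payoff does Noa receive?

−$12865

Highest bid: Noa at $24562, so Noa wins.
Second-highest bid: Ines at $22684 — that is the price the winner pays.
Noa's payoff = value − price = $9819 − $22684 = −$12865.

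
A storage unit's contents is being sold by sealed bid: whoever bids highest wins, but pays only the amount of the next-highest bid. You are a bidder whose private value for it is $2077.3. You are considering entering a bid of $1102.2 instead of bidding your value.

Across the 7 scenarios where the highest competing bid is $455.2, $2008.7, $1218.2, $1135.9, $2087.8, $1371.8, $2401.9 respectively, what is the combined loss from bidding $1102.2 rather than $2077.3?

$2574.6

The deviation costs you only when the competing bid falls strictly between $1102.2 and $2077.3; elsewhere both bids give the same outcome.
$455.2: outcomes coincide → loss $0.
$2008.7: truthful payoff $68.6, deviation payoff $0 → loss $68.6.
$1218.2: truthful payoff $859.1, deviation payoff $0 → loss $859.1.
$1135.9: truthful payoff $941.4, deviation payoff $0 → loss $941.4.
$2087.8: outcomes coincide → loss $0.
$1371.8: truthful payoff $705.5, deviation payoff $0 → loss $705.5.
$2401.9: outcomes coincide → loss $0.
Total loss = $68.6 + $859.1 + $941.4 + $705.5 = $2574.6.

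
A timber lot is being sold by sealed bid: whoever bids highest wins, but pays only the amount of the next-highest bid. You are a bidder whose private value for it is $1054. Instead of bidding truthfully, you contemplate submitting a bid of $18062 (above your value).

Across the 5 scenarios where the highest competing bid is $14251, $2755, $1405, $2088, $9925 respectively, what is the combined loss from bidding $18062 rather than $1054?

The deviation costs you only when the competing bid falls strictly between $1054 and $18062; elsewhere both bids give the same outcome.
$14251: truthful payoff $0, deviation payoff −$13197 → loss $13197.
$2755: truthful payoff $0, deviation payoff −$1701 → loss $1701.
$1405: truthful payoff $0, deviation payoff −$351 → loss $351.
$2088: truthful payoff $0, deviation payoff −$1034 → loss $1034.
$9925: truthful payoff $0, deviation payoff −$8871 → loss $8871.
Total loss = $13197 + $1701 + $351 + $1034 + $8871 = $25154.

$25154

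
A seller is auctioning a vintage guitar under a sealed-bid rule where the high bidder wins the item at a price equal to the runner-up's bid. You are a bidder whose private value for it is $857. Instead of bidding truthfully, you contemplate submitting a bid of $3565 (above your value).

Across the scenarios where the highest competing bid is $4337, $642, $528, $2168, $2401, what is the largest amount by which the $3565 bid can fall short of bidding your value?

$4337: same outcome either way → loss $0.
$642: same outcome either way → loss $0.
$528: same outcome either way → loss $0.
$2168: truthful gives $0, deviation gives −$1311 → loss $1311.
$2401: truthful gives $0, deviation gives −$1544 → loss $1544.
Maximum loss: $1544.

$1544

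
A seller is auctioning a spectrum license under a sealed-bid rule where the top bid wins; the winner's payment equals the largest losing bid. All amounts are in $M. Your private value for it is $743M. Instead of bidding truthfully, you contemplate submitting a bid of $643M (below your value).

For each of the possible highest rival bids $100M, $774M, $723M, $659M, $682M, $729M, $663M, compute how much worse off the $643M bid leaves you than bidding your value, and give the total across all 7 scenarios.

$259M

The deviation costs you only when the competing bid falls strictly between $643M and $743M; elsewhere both bids give the same outcome.
$100M: outcomes coincide → loss $0M.
$774M: outcomes coincide → loss $0M.
$723M: truthful payoff $20M, deviation payoff $0M → loss $20M.
$659M: truthful payoff $84M, deviation payoff $0M → loss $84M.
$682M: truthful payoff $61M, deviation payoff $0M → loss $61M.
$729M: truthful payoff $14M, deviation payoff $0M → loss $14M.
$663M: truthful payoff $80M, deviation payoff $0M → loss $80M.
Total loss = $20M + $84M + $61M + $14M + $80M = $259M.
Because the price is fixed by the runner-up's bid, deviating from your value can only change a good outcome into a bad one — never the reverse.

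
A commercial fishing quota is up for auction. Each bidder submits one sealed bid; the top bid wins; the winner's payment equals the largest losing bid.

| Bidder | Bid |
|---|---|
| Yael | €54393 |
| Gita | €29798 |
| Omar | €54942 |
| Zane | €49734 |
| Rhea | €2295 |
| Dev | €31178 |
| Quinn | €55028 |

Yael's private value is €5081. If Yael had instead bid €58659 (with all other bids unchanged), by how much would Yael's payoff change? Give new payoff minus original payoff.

−€49947

The highest bid among the other bidders is €55028; Yael's bid doesn't change that.
Original bid €54393: Yael is not highest (top rival bid is €55028); payoff €0.
Alternative bid €58659: Yael is highest, pays the top rival bid €55028; payoff €5081 − €55028 = −€49947.
Change in payoff = −€49947 − (€0) = −€49947.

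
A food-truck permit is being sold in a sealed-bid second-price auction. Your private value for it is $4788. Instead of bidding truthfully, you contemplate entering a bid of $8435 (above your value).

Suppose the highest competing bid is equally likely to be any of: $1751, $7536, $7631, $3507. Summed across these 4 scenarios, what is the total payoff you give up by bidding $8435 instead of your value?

$5591

The deviation costs you only when the competing bid falls strictly between $4788 and $8435; elsewhere both bids give the same outcome.
$1751: outcomes coincide → loss $0.
$7536: truthful payoff $0, deviation payoff −$2748 → loss $2748.
$7631: truthful payoff $0, deviation payoff −$2843 → loss $2843.
$3507: outcomes coincide → loss $0.
Total loss = $2748 + $2843 = $5591.
Truthful bidding weakly dominates here: raising your bid can only win items priced above your value, and lowering it can only forfeit items priced below.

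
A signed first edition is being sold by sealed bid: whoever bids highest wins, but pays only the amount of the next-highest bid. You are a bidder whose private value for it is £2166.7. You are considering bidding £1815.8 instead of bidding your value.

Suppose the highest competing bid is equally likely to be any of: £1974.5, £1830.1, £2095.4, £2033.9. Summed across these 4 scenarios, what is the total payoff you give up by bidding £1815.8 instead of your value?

The deviation costs you only when the competing bid falls strictly between £1815.8 and £2166.7; elsewhere both bids give the same outcome.
£1974.5: truthful payoff £192.2, deviation payoff £0 → loss £192.2.
£1830.1: truthful payoff £336.6, deviation payoff £0 → loss £336.6.
£2095.4: truthful payoff £71.3, deviation payoff £0 → loss £71.3.
£2033.9: truthful payoff £132.8, deviation payoff £0 → loss £132.8.
Total loss = £192.2 + £336.6 + £71.3 + £132.8 = £732.9.

£732.9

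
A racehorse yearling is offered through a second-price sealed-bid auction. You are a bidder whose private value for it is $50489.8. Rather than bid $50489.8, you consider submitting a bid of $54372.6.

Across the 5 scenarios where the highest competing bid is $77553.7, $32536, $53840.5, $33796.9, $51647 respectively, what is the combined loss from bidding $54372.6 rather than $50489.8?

The deviation costs you only when the competing bid falls strictly between $50489.8 and $54372.6; elsewhere both bids give the same outcome.
$77553.7: outcomes coincide → loss $0.
$32536: outcomes coincide → loss $0.
$53840.5: truthful payoff $0, deviation payoff −$3350.7 → loss $3350.7.
$33796.9: outcomes coincide → loss $0.
$51647: truthful payoff $0, deviation payoff −$1157.2 → loss $1157.2.
Total loss = $3350.7 + $1157.2 = $4507.9.

$4507.9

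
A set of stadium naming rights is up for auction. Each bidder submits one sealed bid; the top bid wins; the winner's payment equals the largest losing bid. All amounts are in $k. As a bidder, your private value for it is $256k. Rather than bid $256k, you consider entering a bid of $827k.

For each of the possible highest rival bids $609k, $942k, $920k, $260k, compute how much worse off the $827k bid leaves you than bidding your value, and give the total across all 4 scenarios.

$357k

The deviation costs you only when the competing bid falls strictly between $256k and $827k; elsewhere both bids give the same outcome.
$609k: truthful payoff $0k, deviation payoff −$353k → loss $353k.
$942k: outcomes coincide → loss $0k.
$920k: outcomes coincide → loss $0k.
$260k: truthful payoff $0k, deviation payoff −$4k → loss $4k.
Total loss = $353k + $4k = $357k.
Truthful bidding weakly dominates here: raising your bid can only win items priced above your value, and lowering it can only forfeit items priced below.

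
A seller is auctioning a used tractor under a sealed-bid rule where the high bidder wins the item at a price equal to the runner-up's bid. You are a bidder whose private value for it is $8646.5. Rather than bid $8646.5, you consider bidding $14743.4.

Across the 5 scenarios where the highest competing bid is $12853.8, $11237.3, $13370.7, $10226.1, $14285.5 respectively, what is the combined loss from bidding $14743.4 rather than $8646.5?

The deviation costs you only when the competing bid falls strictly between $8646.5 and $14743.4; elsewhere both bids give the same outcome.
$12853.8: truthful payoff $0, deviation payoff −$4207.3 → loss $4207.3.
$11237.3: truthful payoff $0, deviation payoff −$2590.8 → loss $2590.8.
$13370.7: truthful payoff $0, deviation payoff −$4724.2 → loss $4724.2.
$10226.1: truthful payoff $0, deviation payoff −$1579.6 → loss $1579.6.
$14285.5: truthful payoff $0, deviation payoff −$5639 → loss $5639.
Total loss = $4207.3 + $2590.8 + $4724.2 + $1579.6 + $5639 = $18740.9.

$18740.9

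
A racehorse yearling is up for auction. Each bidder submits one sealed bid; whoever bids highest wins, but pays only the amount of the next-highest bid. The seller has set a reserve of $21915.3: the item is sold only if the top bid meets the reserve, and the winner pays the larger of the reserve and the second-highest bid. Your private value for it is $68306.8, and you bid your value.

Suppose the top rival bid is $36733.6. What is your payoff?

$31573.2

Your bid $68306.8 is the highest and exceeds the reserve.
Price = max(second-highest bid, reserve) = max($36733.6, $21915.3) = $36733.6.
Payoff = $68306.8 − $36733.6 = $31573.2.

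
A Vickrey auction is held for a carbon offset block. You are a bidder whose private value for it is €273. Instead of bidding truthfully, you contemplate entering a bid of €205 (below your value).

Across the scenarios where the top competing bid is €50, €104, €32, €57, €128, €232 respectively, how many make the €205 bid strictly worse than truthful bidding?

1

The deviation hurts exactly when the highest competing bid lies strictly between €205 and €273 — underbidding then forfeits a profitable win.
€50: below both → same outcome either way.
€104: below both → same outcome either way.
€32: below both → same outcome either way.
€57: below both → same outcome either way.
€128: below both → same outcome either way.
€232: inside the interval → strictly worse (loss €41).
Count: 1.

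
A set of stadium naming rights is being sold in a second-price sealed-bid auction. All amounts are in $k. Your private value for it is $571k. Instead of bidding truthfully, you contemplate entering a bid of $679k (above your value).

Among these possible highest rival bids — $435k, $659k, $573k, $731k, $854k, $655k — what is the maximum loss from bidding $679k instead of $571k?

$435k: same outcome either way → loss $0k.
$659k: truthful gives $0k, deviation gives −$88k → loss $88k.
$573k: truthful gives $0k, deviation gives −$2k → loss $2k.
$731k: same outcome either way → loss $0k.
$854k: same outcome either way → loss $0k.
$655k: truthful gives $0k, deviation gives −$84k → loss $84k.
Maximum loss: $88k.

$88k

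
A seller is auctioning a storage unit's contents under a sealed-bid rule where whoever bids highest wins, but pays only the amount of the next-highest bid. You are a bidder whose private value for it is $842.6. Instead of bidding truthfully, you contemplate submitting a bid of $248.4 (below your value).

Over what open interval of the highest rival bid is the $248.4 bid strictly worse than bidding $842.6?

($248.4, $842.6)

If the competing bid is below $248.4, both bids win at the same price — no difference.
If it is above $842.6, both bids lose — no difference.
If it lies strictly between $248.4 and $842.6, bidding your value wins at a price below your value (positive payoff) while bidding $248.4 loses (payoff 0).
So the deviation strictly hurts on the open interval ($248.4, $842.6).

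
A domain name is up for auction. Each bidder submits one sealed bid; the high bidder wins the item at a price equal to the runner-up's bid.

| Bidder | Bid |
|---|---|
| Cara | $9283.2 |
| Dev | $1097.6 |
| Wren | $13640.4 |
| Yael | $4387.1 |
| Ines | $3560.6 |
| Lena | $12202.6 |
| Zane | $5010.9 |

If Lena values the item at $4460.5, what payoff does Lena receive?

$0

Highest bid: Wren at $13640.4, so Wren wins.
Second-highest bid: Lena at $12202.6 — that is the price the winner pays.
Lena did not win, so Lena pays nothing and receives nothing: payoff $0.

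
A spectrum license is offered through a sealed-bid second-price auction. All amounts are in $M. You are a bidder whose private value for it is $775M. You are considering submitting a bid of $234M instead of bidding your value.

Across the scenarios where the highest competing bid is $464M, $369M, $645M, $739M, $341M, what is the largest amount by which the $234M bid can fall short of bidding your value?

$464M: truthful gives $311M, deviation gives $0M → loss $311M.
$369M: truthful gives $406M, deviation gives $0M → loss $406M.
$645M: truthful gives $130M, deviation gives $0M → loss $130M.
$739M: truthful gives $36M, deviation gives $0M → loss $36M.
$341M: truthful gives $434M, deviation gives $0M → loss $434M.
Maximum loss: $434M.

$434M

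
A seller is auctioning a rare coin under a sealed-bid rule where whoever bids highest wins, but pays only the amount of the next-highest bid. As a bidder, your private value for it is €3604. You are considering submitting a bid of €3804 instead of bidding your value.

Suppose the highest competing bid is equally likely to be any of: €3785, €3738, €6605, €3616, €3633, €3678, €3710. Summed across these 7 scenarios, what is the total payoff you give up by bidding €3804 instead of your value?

€536

The deviation costs you only when the competing bid falls strictly between €3604 and €3804; elsewhere both bids give the same outcome.
€3785: truthful payoff €0, deviation payoff −€181 → loss €181.
€3738: truthful payoff €0, deviation payoff −€134 → loss €134.
€6605: outcomes coincide → loss €0.
€3616: truthful payoff €0, deviation payoff −€12 → loss €12.
€3633: truthful payoff €0, deviation payoff −€29 → loss €29.
€3678: truthful payoff €0, deviation payoff −€74 → loss €74.
€3710: truthful payoff €0, deviation payoff −€106 → loss €106.
Total loss = €181 + €134 + €12 + €29 + €74 + €106 = €536.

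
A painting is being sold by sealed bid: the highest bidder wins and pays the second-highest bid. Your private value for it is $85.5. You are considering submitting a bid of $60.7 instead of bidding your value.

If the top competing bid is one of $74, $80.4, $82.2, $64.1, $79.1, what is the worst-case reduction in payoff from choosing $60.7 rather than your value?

$21.4

$74: truthful gives $11.5, deviation gives $0 → loss $11.5.
$80.4: truthful gives $5.1, deviation gives $0 → loss $5.1.
$82.2: truthful gives $3.3, deviation gives $0 → loss $3.3.
$64.1: truthful gives $21.4, deviation gives $0 → loss $21.4.
$79.1: truthful gives $6.4, deviation gives $0 → loss $6.4.
Maximum loss: $21.4.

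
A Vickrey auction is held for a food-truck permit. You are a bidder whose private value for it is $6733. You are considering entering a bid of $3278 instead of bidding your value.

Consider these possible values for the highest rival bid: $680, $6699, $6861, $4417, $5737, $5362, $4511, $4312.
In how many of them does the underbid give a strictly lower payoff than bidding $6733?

The deviation hurts exactly when the highest competing bid lies strictly between $3278 and $6733 — underbidding then forfeits a profitable win.
$680: below both → same outcome either way.
$6699: inside the interval → strictly worse (loss $34).
$6861: above both → same outcome either way.
$4417: inside the interval → strictly worse (loss $2316).
$5737: inside the interval → strictly worse (loss $996).
$5362: inside the interval → strictly worse (loss $1371).
$4511: inside the interval → strictly worse (loss $2222).
$4312: inside the interval → strictly worse (loss $2421).
Count: 6.

6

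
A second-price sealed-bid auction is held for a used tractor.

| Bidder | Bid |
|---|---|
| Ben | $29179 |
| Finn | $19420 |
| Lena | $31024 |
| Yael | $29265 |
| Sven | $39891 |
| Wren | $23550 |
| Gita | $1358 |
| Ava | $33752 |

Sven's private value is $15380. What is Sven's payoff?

−$18372

Highest bid: Sven at $39891, so Sven wins.
Second-highest bid: Ava at $33752 — that is the price the winner pays.
Sven's payoff = value − price = $15380 − $33752 = −$18372.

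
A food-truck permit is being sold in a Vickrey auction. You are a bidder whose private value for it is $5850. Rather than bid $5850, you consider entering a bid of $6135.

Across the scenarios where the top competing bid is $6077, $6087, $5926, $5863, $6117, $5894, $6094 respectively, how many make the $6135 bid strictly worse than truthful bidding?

7

The deviation hurts exactly when the highest competing bid lies strictly between $5850 and $6135 — overbidding then wins at a price above your value.
$6077: inside the interval → strictly worse (loss $227).
$6087: inside the interval → strictly worse (loss $237).
$5926: inside the interval → strictly worse (loss $76).
$5863: inside the interval → strictly worse (loss $13).
$6117: inside the interval → strictly worse (loss $267).
$5894: inside the interval → strictly worse (loss $44).
$6094: inside the interval → strictly worse (loss $244).
Count: 7.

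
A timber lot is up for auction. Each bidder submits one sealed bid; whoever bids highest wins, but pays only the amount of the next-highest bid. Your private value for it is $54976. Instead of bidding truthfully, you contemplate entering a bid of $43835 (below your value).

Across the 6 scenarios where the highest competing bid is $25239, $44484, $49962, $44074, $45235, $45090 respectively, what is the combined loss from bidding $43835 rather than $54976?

The deviation costs you only when the competing bid falls strictly between $43835 and $54976; elsewhere both bids give the same outcome.
$25239: outcomes coincide → loss $0.
$44484: truthful payoff $10492, deviation payoff $0 → loss $10492.
$49962: truthful payoff $5014, deviation payoff $0 → loss $5014.
$44074: truthful payoff $10902, deviation payoff $0 → loss $10902.
$45235: truthful payoff $9741, deviation payoff $0 → loss $9741.
$45090: truthful payoff $9886, deviation payoff $0 → loss $9886.
Total loss = $10492 + $5014 + $10902 + $9741 + $9886 = $46035.

$46035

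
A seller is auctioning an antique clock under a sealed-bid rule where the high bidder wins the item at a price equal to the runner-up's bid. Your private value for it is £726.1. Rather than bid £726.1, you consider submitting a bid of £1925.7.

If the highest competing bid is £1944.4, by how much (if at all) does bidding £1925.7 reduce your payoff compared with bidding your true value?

Bidding your value £726.1: you lose (since £726.1 < £1944.4). Payoff £0.
Bidding £1925.7: you lose. Payoff £0.
Difference = £0 − £0 = £0; both bids lead to the same outcome because the competing bid is above both your value and your alternative bid.

£0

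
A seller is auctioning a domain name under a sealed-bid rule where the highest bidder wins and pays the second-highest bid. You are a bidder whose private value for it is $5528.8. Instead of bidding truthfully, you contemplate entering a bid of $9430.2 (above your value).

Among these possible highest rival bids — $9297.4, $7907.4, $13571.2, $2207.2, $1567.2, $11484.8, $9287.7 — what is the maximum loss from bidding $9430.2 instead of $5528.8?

$3768.6

$9297.4: truthful gives $0, deviation gives −$3768.6 → loss $3768.6.
$7907.4: truthful gives $0, deviation gives −$2378.6 → loss $2378.6.
$13571.2: same outcome either way → loss $0.
$2207.2: same outcome either way → loss $0.
$1567.2: same outcome either way → loss $0.
$11484.8: same outcome either way → loss $0.
$9287.7: truthful gives $0, deviation gives −$3758.9 → loss $3758.9.
Maximum loss: $3768.6.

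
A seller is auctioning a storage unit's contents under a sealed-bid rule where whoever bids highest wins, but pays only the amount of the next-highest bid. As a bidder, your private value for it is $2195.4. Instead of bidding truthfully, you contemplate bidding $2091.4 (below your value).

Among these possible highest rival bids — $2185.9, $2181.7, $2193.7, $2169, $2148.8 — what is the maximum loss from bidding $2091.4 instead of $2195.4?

$2185.9: truthful gives $9.5, deviation gives $0 → loss $9.5.
$2181.7: truthful gives $13.7, deviation gives $0 → loss $13.7.
$2193.7: truthful gives $1.7, deviation gives $0 → loss $1.7.
$2169: truthful gives $26.4, deviation gives $0 → loss $26.4.
$2148.8: truthful gives $46.6, deviation gives $0 → loss $46.6.
Maximum loss: $46.6.

$46.6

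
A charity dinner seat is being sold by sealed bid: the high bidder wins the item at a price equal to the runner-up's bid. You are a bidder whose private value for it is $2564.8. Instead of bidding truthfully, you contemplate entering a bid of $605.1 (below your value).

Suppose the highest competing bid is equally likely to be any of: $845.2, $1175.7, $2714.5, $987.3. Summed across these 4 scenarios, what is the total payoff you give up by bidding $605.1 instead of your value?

$4686.2

The deviation costs you only when the competing bid falls strictly between $605.1 and $2564.8; elsewhere both bids give the same outcome.
$845.2: truthful payoff $1719.6, deviation payoff $0 → loss $1719.6.
$1175.7: truthful payoff $1389.1, deviation payoff $0 → loss $1389.1.
$2714.5: outcomes coincide → loss $0.
$987.3: truthful payoff $1577.5, deviation payoff $0 → loss $1577.5.
Total loss = $1719.6 + $1389.1 + $1577.5 = $4686.2.
Truthful bidding weakly dominates here: raising your bid can only win items priced above your value, and lowering it can only forfeit items priced below.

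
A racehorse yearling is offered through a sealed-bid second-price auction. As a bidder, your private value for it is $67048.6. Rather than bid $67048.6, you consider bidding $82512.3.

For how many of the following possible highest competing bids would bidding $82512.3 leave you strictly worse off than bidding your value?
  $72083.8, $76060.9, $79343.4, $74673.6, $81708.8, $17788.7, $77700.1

6

The deviation hurts exactly when the highest competing bid lies strictly between $67048.6 and $82512.3 — overbidding then wins at a price above your value.
$72083.8: inside the interval → strictly worse (loss $5035.2).
$76060.9: inside the interval → strictly worse (loss $9012.3).
$79343.4: inside the interval → strictly worse (loss $12294.8).
$74673.6: inside the interval → strictly worse (loss $7625).
$81708.8: inside the interval → strictly worse (loss $14660.2).
$17788.7: below both → same outcome either way.
$77700.1: inside the interval → strictly worse (loss $10651.5).
Count: 6.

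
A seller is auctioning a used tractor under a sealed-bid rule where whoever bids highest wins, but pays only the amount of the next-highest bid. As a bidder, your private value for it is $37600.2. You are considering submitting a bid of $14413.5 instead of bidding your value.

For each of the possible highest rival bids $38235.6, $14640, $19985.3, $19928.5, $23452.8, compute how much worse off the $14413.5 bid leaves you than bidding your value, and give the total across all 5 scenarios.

$72394.2

The deviation costs you only when the competing bid falls strictly between $14413.5 and $37600.2; elsewhere both bids give the same outcome.
$38235.6: outcomes coincide → loss $0.
$14640: truthful payoff $22960.2, deviation payoff $0 → loss $22960.2.
$19985.3: truthful payoff $17614.9, deviation payoff $0 → loss $17614.9.
$19928.5: truthful payoff $17671.7, deviation payoff $0 → loss $17671.7.
$23452.8: truthful payoff $14147.4, deviation payoff $0 → loss $14147.4.
Total loss = $22960.2 + $17614.9 + $17671.7 + $14147.4 = $72394.2.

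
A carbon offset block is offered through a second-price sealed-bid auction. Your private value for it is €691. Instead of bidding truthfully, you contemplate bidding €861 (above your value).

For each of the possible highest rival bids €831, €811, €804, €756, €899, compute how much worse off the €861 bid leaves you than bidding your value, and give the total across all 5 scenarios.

€438

The deviation costs you only when the competing bid falls strictly between €691 and €861; elsewhere both bids give the same outcome.
€831: truthful payoff €0, deviation payoff −€140 → loss €140.
€811: truthful payoff €0, deviation payoff −€120 → loss €120.
€804: truthful payoff €0, deviation payoff −€113 → loss €113.
€756: truthful payoff €0, deviation payoff −€65 → loss €65.
€899: outcomes coincide → loss €0.
Total loss = €140 + €120 + €113 + €65 = €438.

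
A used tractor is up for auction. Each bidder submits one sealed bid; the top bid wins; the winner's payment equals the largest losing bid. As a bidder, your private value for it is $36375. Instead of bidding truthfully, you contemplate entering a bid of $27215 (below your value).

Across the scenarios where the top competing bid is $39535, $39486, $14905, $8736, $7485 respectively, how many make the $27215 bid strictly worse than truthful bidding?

The deviation hurts exactly when the highest competing bid lies strictly between $27215 and $36375 — underbidding then forfeits a profitable win.
$39535: above both → same outcome either way.
$39486: above both → same outcome either way.
$14905: below both → same outcome either way.
$8736: below both → same outcome either way.
$7485: below both → same outcome either way.
Count: 0.

0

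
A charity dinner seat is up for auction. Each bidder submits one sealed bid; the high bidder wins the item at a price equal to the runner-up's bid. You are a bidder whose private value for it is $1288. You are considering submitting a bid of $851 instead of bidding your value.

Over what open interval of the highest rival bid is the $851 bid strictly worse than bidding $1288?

If the competing bid is below $851, both bids win at the same price — no difference.
If it is above $1288, both bids lose — no difference.
If it lies strictly between $851 and $1288, bidding your value wins at a price below your value (positive payoff) while bidding $851 loses (payoff 0).
So the deviation strictly hurts on the open interval ($851, $1288).
In a second-price auction your bid sets only whether you win, not what you pay, so bidding your true value is weakly dominant.

($851, $1288)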